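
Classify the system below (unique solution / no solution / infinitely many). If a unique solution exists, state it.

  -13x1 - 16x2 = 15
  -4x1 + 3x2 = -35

x1 = 5, x2 = -5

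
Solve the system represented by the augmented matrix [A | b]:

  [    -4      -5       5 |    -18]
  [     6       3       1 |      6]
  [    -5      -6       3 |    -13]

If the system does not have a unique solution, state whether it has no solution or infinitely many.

x_1 = 2, x_2 = -1, x_3 = -3

Row-reduce the augmented matrix:
R1 ← R1 / (-4).
R2 ← R2 − 6·R1.
R3 ← R3 + 5·R1.
R2 ← R2 / (-9/2).
R1 ← R1 − 5/4·R2.
R3 ← R3 − 1/4·R2.
R3 ← R3 / (-25/9).
R1 ← R1 − 10/9·R3.
R2 ← R2 + 17/9·R3.
Reading off the reduced rows gives x_1 = 2, x_2 = -1, x_3 = -3.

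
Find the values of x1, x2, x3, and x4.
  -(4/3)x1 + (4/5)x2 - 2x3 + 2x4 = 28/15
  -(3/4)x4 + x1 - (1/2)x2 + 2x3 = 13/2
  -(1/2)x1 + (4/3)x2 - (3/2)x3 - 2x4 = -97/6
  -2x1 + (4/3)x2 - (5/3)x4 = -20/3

Row-reduce the augmented matrix:
R1 ← R1 / (-4/3).
R2 ← R2 − 1·R1.
R3 ← R3 + 1/2·R1.
R4 ← R4 + 2·R1.
R2 ← R2 / (1/10).
R1 ← R1 + 3/5·R2.
R3 ← R3 − 31/30·R2.
R4 ← R4 − 2/15·R2.
R3 ← R3 / (-71/12).
R1 ← R1 − 9/2·R3.
R2 ← R2 − 5·R3.
R4 ← R4 − 7/3·R3.
R4 ← R4 / (-2089/213).
R1 ← R1 + 354/71·R4.
R2 ← R2 + 195/142·R4.
R3 ← R3 − 126/71·R4.
Reading off the reduced rows gives x1 = 1, x2 = 4, x3 = 6, x4 = 6.

x1 = 1, x2 = 4, x3 = 6, x4 = 6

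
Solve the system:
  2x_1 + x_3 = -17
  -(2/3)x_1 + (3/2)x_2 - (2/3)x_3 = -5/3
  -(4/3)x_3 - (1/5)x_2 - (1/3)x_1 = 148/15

x_1 = -6, x_2 = -6, x_3 = -5

Row-reduce the augmented matrix:
R1 ← R1 / (2).
R2 ← R2 + 2/3·R1.
R3 ← R3 + 1/3·R1.
R2 ← R2 / (3/2).
R3 ← R3 + 1/5·R2.
R3 ← R3 / (-109/90).
R1 ← R1 − 1/2·R3.
R2 ← R2 + 2/9·R3.
Reading off the reduced rows gives x_1 = -6, x_2 = -6, x_3 = -5.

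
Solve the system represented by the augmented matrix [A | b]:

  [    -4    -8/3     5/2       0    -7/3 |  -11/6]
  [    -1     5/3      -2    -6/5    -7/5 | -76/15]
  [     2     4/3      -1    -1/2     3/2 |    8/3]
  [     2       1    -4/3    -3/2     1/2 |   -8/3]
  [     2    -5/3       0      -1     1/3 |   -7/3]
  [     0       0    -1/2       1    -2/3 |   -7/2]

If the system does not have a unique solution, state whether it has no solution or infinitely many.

x_1 = -3, x_2 = -1, x_3 = -1, x_4 = 0, x_5 = 6

Row-reduce the augmented matrix:
R1 ← R1 / (-4).
R2 ← R2 + 1·R1.
R3 ← R3 − 2·R1.
R4 ← R4 − 2·R1.
R5 ← R5 − 2·R1.
R2 ← R2 / (7/3).
R1 ← R1 − 2/3·R2.
R4 ← R4 + 1/3·R2.
R5 ← R5 + 3·R2.
R3 ← R3 / (1/4).
R1 ← R1 − 1/8·R3.
R2 ← R2 + 9/8·R3.
R4 ← R4 + 11/24·R3.
R5 ← R5 + 17/8·R3.
R6 ← R6 + 1/2·R3.
R4 ← R4 / (-1087/420).
R1 ← R1 − 83/140·R4.
R2 ← R2 + 387/140·R4.
R3 ← R3 + 2·R4.
R5 ← R5 + 951/140·R4.
R5 ← R5 / (1524/1087).
R1 ← R1 − 1991/3261·R5.
R2 ← R2 − 1450/1087·R5.
R3 ← R3 − 1594/1087·R5.
R4 ← R4 − 217/3261·R5.
R6 reduces to 0 = 0, so the extra equation is consistent.
Reading off the reduced rows gives x_1 = -3, x_2 = -1, x_3 = -1, x_4 = 0, x_5 = 6.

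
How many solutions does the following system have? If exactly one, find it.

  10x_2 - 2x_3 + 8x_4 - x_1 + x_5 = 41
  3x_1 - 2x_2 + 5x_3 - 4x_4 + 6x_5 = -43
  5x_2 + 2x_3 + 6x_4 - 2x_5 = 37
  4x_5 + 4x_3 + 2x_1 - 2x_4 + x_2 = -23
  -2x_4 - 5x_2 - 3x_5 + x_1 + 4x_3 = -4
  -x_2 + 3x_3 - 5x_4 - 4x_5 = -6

x_1 = -4, x_2 = 1, x_3 = 1, x_4 = 4, x_5 = -3

Row-reduce the augmented matrix:
R1 ← R1 / (-1).
R2 ← R2 − 3·R1.
R4 ← R4 − 2·R1.
R5 ← R5 − 1·R1.
R2 ← R2 / (28).
R1 ← R1 + 10·R2.
R3 ← R3 − 5·R2.
R4 ← R4 − 21·R2.
R5 ← R5 − 5·R2.
R6 ← R6 + 1·R2.
R3 ← R3 / (61/28).
R1 ← R1 − 23/14·R3.
R2 ← R2 + 1/28·R3.
R4 ← R4 − 3/4·R3.
R5 ← R5 − 61/28·R3.
R6 ← R6 − 83/28·R3.
R4 ← R4 / (-112/61).
R1 ← R1 + 164/61·R4.
R2 ← R2 − 46/61·R4.
R3 ← R3 − 68/61·R4.
R6 ← R6 + 463/61·R4.
Swap R5 and R6.
R5 ← R5 / (-45/56).
R1 ← R1 − 59/14·R5.
R2 ← R2 − 13/28·R5.
R3 ← R3 + 19/14·R5.
R4 ← R4 + 15/56·R5.
R6 reduces to 0 = 0, so the extra equation is consistent.
Reading off the reduced rows gives x_1 = -4, x_2 = 1, x_3 = 1, x_4 = 4, x_5 = -3.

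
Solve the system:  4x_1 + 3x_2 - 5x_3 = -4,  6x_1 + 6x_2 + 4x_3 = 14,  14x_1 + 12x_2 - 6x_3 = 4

no solution

Row-reduce:
R1 ← R1 / (4).
R2 ← R2 − 6·R1.
R3 ← R3 − 14·R1.
R2 ← R2 / (3/2).
R1 ← R1 − 3/4·R2.
R3 ← R3 − 3/2·R2.
Row 3 reduces to 0 = -2, a contradiction. The system is inconsistent.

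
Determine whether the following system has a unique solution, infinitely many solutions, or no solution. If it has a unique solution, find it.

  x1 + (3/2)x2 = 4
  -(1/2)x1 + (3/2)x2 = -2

x1 = 4, x2 = 0

Row-reduce the augmented matrix:
R2 ← R2 + 1/2·R1.
R2 ← R2 / (9/4).
R1 ← R1 − 3/2·R2.
Reading off the reduced rows gives x1 = 4, x2 = 0.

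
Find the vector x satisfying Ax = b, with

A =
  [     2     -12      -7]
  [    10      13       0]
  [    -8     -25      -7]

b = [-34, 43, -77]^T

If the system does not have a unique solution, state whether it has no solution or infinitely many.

infinitely many solutions

Row-reduce:
R1 ← R1 / (2).
R2 ← R2 − 10·R1.
R3 ← R3 + 8·R1.
R2 ← R2 / (73).
R1 ← R1 + 6·R2.
R3 ← R3 + 73·R2.
Rank is 2 with 3 unknowns, leaving x_3 free.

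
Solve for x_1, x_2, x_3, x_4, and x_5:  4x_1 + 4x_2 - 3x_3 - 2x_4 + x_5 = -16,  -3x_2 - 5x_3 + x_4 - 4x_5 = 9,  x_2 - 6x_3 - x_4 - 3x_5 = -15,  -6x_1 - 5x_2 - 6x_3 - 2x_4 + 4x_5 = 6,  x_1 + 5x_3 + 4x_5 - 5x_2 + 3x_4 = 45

x_1 = 2, x_2 = -4, x_3 = 0, x_4 = 5, x_5 = 2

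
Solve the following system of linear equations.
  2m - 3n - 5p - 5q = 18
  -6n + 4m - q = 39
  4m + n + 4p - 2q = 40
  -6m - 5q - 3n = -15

Row-reduce the augmented matrix:
R1 ← R1 / (2).
R2 ← R2 − 4·R1.
R3 ← R3 − 4·R1.
R4 ← R4 + 6·R1.
Swap R2 and R3.
R2 ← R2 / (7).
R1 ← R1 + 3/2·R2.
R4 ← R4 + 12·R2.
R3 ← R3 / (10).
R1 ← R1 − 1/2·R3.
R2 ← R2 − 2·R3.
R4 ← R4 − 9·R3.
R4 ← R4 / (-1007/70).
R1 ← R1 + 173/140·R4.
R2 ← R2 + 23/35·R4.
R3 ← R3 − 9/10·R4.
Reading off the reduced rows gives m = 6, n = -2, p = 3, q = -3.

m = 6, n = -2, p = 3, q = -3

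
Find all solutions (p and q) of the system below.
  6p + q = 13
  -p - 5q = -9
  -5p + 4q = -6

no solution

Row-reduce:
R1 ← R1 / (6).
R2 ← R2 + 1·R1.
R3 ← R3 + 5·R1.
R2 ← R2 / (-29/6).
R1 ← R1 − 1/6·R2.
R3 ← R3 − 29/6·R2.
Row 3 reduces to 0 = -2, a contradiction. The system is inconsistent.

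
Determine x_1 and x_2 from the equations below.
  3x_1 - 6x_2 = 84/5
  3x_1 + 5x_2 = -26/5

x_1 = 8/5, x_2 = -2

Row-reduce the augmented matrix:
R1 ← R1 / (3).
R2 ← R2 − 3·R1.
R2 ← R2 / (11).
R1 ← R1 + 2·R2.
Reading off the reduced rows gives x_1 = 8/5, x_2 = -2.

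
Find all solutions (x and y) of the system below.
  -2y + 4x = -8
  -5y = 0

x = -2, y = 0

Row-reduce the augmented matrix:
R1 ← R1 / (4).
R2 ← R2 / (-5).
R1 ← R1 + 1/2·R2.
Reading off the reduced rows gives x = -2, y = 0.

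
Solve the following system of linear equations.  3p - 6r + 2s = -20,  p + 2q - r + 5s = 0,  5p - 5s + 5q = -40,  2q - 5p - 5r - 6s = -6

p = -4, q = -2, r = 2, s = 2

Row-reduce the augmented matrix:
R1 ← R1 / (3).
R2 ← R2 − 1·R1.
R3 ← R3 − 5·R1.
R4 ← R4 + 5·R1.
R2 ← R2 / (2).
R3 ← R3 − 5·R2.
R4 ← R4 − 2·R2.
R3 ← R3 / (15/2).
R1 ← R1 + 2·R3.
R2 ← R2 − 1/2·R3.
R4 ← R4 + 16·R3.
R4 ← R4 / (-431/9).
R1 ← R1 + 40/9·R4.
R2 ← R2 − 31/9·R4.
R3 ← R3 + 23/9·R4.
Reading off the reduced rows gives p = -4, q = -2, r = 2, s = 2.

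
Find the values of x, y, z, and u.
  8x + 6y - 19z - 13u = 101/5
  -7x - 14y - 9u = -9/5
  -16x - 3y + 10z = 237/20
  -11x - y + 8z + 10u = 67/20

Row-reduce the augmented matrix:
R1 ← R1 / (8).
R2 ← R2 + 7·R1.
R3 ← R3 + 16·R1.
R4 ← R4 + 11·R1.
R2 ← R2 / (-35/4).
R1 ← R1 − 3/4·R2.
R3 ← R3 − 9·R2.
R4 ← R4 − 29/4·R2.
R3 ← R3 / (-451/10).
R1 ← R1 + 19/5·R3.
R2 ← R2 − 19/10·R3.
R4 ← R4 + 319/10·R3.
R4 ← R4 / (2427/287).
R1 ← R1 − 1847/3157·R4.
R2 ← R2 − 158/451·R4.
R3 ← R3 − 3287/3157·R4.
Reading off the reduced rows gives x = -8/5, y = 5/4, z = -1, u = -1/2.

x = -8/5, y = 5/4, z = -1, u = -1/2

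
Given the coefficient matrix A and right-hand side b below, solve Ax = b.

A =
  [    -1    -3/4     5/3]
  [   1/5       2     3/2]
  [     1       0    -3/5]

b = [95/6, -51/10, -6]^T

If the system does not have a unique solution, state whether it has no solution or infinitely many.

Row-reduce the augmented matrix:
R1 ← R1 / (-1).
R2 ← R2 − 1/5·R1.
R3 ← R3 − 1·R1.
R2 ← R2 / (37/20).
R1 ← R1 − 3/4·R2.
R3 ← R3 + 3/4·R2.
R3 ← R3 / (2009/1110).
R1 ← R1 + 535/222·R3.
R2 ← R2 − 110/111·R3.
Reading off the reduced rows gives x_1 = -3, x_2 = -6, x_3 = 5.

x_1 = -3, x_2 = -6, x_3 = 5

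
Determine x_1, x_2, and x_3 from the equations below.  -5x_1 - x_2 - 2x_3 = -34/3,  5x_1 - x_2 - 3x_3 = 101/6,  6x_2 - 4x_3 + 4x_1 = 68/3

x_1 = 8/3, x_2 = 1, x_3 = -3/2

Row-reduce the augmented matrix:
R1 ← R1 / (-5).
R2 ← R2 − 5·R1.
R3 ← R3 − 4·R1.
R2 ← R2 / (-2).
R1 ← R1 − 1/5·R2.
R3 ← R3 − 26/5·R2.
R3 ← R3 / (-93/5).
R1 ← R1 + 1/10·R3.
R2 ← R2 − 5/2·R3.
Reading off the reduced rows gives x_1 = 8/3, x_2 = 1, x_3 = -3/2.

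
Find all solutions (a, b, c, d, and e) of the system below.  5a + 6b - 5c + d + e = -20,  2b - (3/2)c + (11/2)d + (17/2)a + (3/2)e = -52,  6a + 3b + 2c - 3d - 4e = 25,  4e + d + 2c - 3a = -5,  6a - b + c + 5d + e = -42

infinitely many solutions

Row-reduce:
R1 ← R1 / (5).
R2 ← R2 − 17/2·R1.
R3 ← R3 − 6·R1.
R4 ← R4 + 3·R1.
R5 ← R5 − 6·R1.
R2 ← R2 / (-41/5).
R1 ← R1 − 6/5·R2.
R3 ← R3 + 21/5·R2.
R4 ← R4 − 18/5·R2.
R5 ← R5 + 41/5·R2.
R3 ← R3 / (181/41).
R1 ← R1 − 1/41·R3.
R2 ← R2 + 35/41·R3.
R4 ← R4 − 85/41·R3.
R4 ← R4 / (1114/181).
R1 ← R1 − 143/181·R4.
R2 ← R2 + 299/181·R4.
R3 ← R3 + 252/181·R4.
Rank is 4 with 5 unknowns, leaving e free.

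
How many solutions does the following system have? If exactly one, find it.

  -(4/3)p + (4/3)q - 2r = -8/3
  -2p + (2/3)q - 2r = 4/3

infinitely many solutions

Row-reduce:
R1 ← R1 / (-4/3).
R2 ← R2 + 2·R1.
R2 ← R2 / (-4/3).
R1 ← R1 + 1·R2.
Rank is 2 with 3 unknowns, leaving r free.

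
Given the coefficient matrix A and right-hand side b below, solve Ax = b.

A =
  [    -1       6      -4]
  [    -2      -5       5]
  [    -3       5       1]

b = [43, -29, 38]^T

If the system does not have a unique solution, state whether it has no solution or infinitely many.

x_1 = -3, x_2 = 6, x_3 = -1

Row-reduce the augmented matrix:
R1 ← R1 / (-1).
R2 ← R2 + 2·R1.
R3 ← R3 + 3·R1.
R2 ← R2 / (-17).
R1 ← R1 + 6·R2.
R3 ← R3 + 13·R2.
R3 ← R3 / (52/17).
R1 ← R1 + 10/17·R3.
R2 ← R2 + 13/17·R3.
Reading off the reduced rows gives x_1 = -3, x_2 = 6, x_3 = -1.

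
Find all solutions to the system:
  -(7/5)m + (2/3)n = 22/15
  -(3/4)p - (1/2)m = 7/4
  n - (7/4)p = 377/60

m = 0, n = 11/5, p = -7/3

Row-reduce the augmented matrix:
R1 ← R1 / (-7/5).
R2 ← R2 + 1/2·R1.
R2 ← R2 / (-5/21).
R1 ← R1 + 10/21·R2.
R3 ← R3 − 1·R2.
R3 ← R3 / (-49/10).
R1 ← R1 − 3/2·R3.
R2 ← R2 − 63/20·R3.
Reading off the reduced rows gives m = 0, n = 11/5, p = -7/3.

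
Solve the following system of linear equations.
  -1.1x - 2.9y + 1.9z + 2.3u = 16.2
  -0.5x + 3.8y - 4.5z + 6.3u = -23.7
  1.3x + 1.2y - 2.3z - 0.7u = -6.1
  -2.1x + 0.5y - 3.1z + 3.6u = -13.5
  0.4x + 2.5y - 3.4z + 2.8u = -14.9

x = 4, y = -5, z = 2, u = 1

Row-reduce the augmented matrix:
R1 ← R1 / (-11/10).
R2 ← R2 + 1/2·R1.
R3 ← R3 − 13/10·R1.
R4 ← R4 + 21/10·R1.
R5 ← R5 − 2/5·R1.
R2 ← R2 / (563/110).
R1 ← R1 − 29/11·R2.
R3 ← R3 + 49/22·R2.
R4 ← R4 − 332/55·R2.
R5 ← R5 − 159/110·R2.
R3 ← R3 / (-6724/2815).
R1 ← R1 − 583/563·R3.
R2 ← R2 + 590/563·R3.
R4 ← R4 + 226/563·R3.
R5 ← R5 + 3362/2815·R3.
R4 ← R4 / (-129631/16810).
R1 ← R1 + 9855/3362·R4.
R2 ← R2 + 1449/1681·R4.
R3 ← R3 + 6059/3362·R4.
R5 reduces to 0 = 0, so the extra equation is consistent.
Reading off the reduced rows gives x = 4, y = -5, z = 2, u = 1.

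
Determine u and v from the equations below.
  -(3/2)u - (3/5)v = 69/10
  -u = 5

u = -5, v = 1

Row-reduce the augmented matrix:
R1 ← R1 / (-3/2).
R2 ← R2 + 1·R1.
R2 ← R2 / (2/5).
R1 ← R1 − 2/5·R2.
Reading off the reduced rows gives u = -5, v = 1.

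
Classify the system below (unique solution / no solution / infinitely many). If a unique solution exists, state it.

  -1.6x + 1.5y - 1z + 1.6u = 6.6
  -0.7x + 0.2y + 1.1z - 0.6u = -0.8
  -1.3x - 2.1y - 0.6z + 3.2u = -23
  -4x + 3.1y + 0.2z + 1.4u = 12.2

x = 0, y = 6, z = -4, u = -4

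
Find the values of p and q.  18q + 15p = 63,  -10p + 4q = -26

p = 3, q = 1

Row-reduce the augmented matrix:
R1 ← R1 / (15).
R2 ← R2 + 10·R1.
R2 ← R2 / (16).
R1 ← R1 − 6/5·R2.
Reading off the reduced rows gives p = 3, q = 1.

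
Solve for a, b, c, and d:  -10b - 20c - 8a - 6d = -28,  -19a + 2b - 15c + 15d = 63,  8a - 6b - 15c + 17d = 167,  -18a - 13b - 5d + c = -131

Row-reduce the augmented matrix:
R1 ← R1 / (-8).
R2 ← R2 + 19·R1.
R3 ← R3 − 8·R1.
R4 ← R4 + 18·R1.
R2 ← R2 / (103/4).
R1 ← R1 − 5/4·R2.
R3 ← R3 + 16·R2.
R4 ← R4 − 19/2·R2.
R3 ← R3 / (-1525/103).
R1 ← R1 − 95/103·R3.
R2 ← R2 − 130/103·R3.
R4 ← R4 − 3503/103·R3.
R4 ← R4 / (19741/305).
R1 ← R1 − 70/61·R4.
R2 ← R2 − 221/61·R4.
R3 ← R3 + 601/305·R4.
Reading off the reduced rows gives a = 4, b = 2, c = -3, d = 6.

a = 4, b = 2, c = -3, d = 6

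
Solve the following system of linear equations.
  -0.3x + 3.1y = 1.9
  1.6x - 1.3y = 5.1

x = 4, y = 1

Row-reduce the augmented matrix:
R1 ← R1 / (-3/10).
R2 ← R2 − 8/5·R1.
R2 ← R2 / (457/30).
R1 ← R1 + 31/3·R2.
Reading off the reduced rows gives x = 4, y = 1.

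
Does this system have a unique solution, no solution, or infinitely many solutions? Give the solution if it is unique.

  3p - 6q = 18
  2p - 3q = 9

Row-reduce the augmented matrix:
R1 ← R1 / (3).
R2 ← R2 − 2·R1.
R1 ← R1 + 2·R2.
Reading off the reduced rows gives p = 0, q = -3.

p = 0, q = -3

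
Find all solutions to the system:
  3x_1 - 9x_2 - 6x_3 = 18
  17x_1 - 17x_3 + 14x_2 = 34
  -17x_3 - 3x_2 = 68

Row-reduce the augmented matrix:
R1 ← R1 / (3).
R2 ← R2 − 17·R1.
R2 ← R2 / (65).
R1 ← R1 + 3·R2.
R3 ← R3 + 3·R2.
R3 ← R3 / (-1054/65).
R1 ← R1 + 79/65·R3.
R2 ← R2 − 17/65·R3.
Reading off the reduced rows gives x_1 = -2, x_2 = 0, x_3 = -4.

x_1 = -2, x_2 = 0, x_3 = -4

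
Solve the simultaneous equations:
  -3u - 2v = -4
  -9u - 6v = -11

Row-reduce:
R1 ← R1 / (-3).
R2 ← R2 + 9·R1.
Row 2 reduces to 0 = 1, a contradiction. The system is inconsistent.

no solution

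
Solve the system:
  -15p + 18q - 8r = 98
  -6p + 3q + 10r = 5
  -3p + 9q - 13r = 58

p = 0, q = 5, r = -1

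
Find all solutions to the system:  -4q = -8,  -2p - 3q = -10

p = 2, q = 2

Row-reduce the augmented matrix:
Swap R1 and R2.
R1 ← R1 / (-2).
R2 ← R2 / (-4).
R1 ← R1 − 3/2·R2.
Reading off the reduced rows gives p = 2, q = 2.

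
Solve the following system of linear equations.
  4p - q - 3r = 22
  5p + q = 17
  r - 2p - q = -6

Row-reduce the augmented matrix:
R1 ← R1 / (4).
R2 ← R2 − 5·R1.
R3 ← R3 + 2·R1.
R2 ← R2 / (9/4).
R1 ← R1 + 1/4·R2.
R3 ← R3 + 3/2·R2.
R3 ← R3 / (2).
R1 ← R1 + 1/3·R3.
R2 ← R2 − 5/3·R3.
Reading off the reduced rows gives p = 4, q = -3, r = -1.

p = 4, q = -3, r = -1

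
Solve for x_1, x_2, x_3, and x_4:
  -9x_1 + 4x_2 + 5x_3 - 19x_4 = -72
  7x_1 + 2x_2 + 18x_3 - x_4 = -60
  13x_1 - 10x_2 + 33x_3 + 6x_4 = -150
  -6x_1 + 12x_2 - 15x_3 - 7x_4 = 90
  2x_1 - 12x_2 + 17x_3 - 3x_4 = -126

x_1 = 6, x_2 = 3, x_3 = -6, x_4 = 0

Row-reduce the augmented matrix:
R1 ← R1 / (-9).
R2 ← R2 − 7·R1.
R3 ← R3 − 13·R1.
R4 ← R4 + 6·R1.
R5 ← R5 − 2·R1.
R2 ← R2 / (46/9).
R1 ← R1 + 4/9·R2.
R3 ← R3 + 38/9·R2.
R4 ← R4 − 28/3·R2.
R5 ← R5 + 100/9·R2.
R3 ← R3 / (1341/23).
R1 ← R1 − 31/23·R3.
R2 ← R2 − 197/46·R3.
R4 ← R4 + 1341/23·R3.
R5 ← R5 − 1511/23·R3.
Swap R4 and R5.
R4 ← R4 / (-3584/1341).
R1 ← R1 − 2060/1341·R4.
R2 ← R2 + 1487/2682·R4.
R3 ← R3 + 793/1341·R4.
R5 reduces to 0 = 0, so the extra equation is consistent.
Reading off the reduced rows gives x_1 = 6, x_2 = 3, x_3 = -6, x_4 = 0.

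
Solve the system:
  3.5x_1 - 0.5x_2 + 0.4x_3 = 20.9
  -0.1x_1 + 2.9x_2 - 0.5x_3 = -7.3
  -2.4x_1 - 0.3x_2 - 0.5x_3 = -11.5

Row-reduce the augmented matrix:
R1 ← R1 / (7/2).
R2 ← R2 + 1/10·R1.
R3 ← R3 + 12/5·R1.
R2 ← R2 / (101/35).
R1 ← R1 + 1/7·R2.
R3 ← R3 + 9/14·R2.
R3 ← R3 / (-3379/10100).
R1 ← R1 − 91/1010·R3.
R2 ← R2 + 171/1010·R3.
Reading off the reduced rows gives x_1 = 6, x_2 = -3, x_3 = -4.

x_1 = 6, x_2 = -3, x_3 = -4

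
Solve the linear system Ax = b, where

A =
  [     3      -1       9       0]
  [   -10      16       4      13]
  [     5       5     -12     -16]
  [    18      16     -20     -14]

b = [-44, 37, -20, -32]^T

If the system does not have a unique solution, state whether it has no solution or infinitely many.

x_1 = -3, x_2 = -1, x_3 = -4, x_4 = 3

Row-reduce the augmented matrix:
R1 ← R1 / (3).
R2 ← R2 + 10·R1.
R3 ← R3 − 5·R1.
R4 ← R4 − 18·R1.
R2 ← R2 / (38/3).
R1 ← R1 + 1/3·R2.
R3 ← R3 − 20/3·R2.
R4 ← R4 − 22·R2.
R3 ← R3 / (-853/19).
R1 ← R1 − 74/19·R3.
R2 ← R2 − 51/19·R3.
R4 ← R4 + 2528/19·R3.
R4 ← R4 / (26543/853).
R1 ← R1 + 2797/1706·R4.
R2 ← R2 + 579/1706·R4.
R3 ← R3 − 434/853·R4.
Reading off the reduced rows gives x_1 = -3, x_2 = -1, x_3 = -4, x_4 = 3.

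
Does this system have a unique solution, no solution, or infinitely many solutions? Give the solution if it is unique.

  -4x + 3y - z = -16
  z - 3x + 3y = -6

Row-reduce:
R1 ← R1 / (-4).
R2 ← R2 + 3·R1.
R2 ← R2 / (3/4).
R1 ← R1 + 3/4·R2.
Rank is 2 with 3 unknowns, leaving z free.

infinitely many solutions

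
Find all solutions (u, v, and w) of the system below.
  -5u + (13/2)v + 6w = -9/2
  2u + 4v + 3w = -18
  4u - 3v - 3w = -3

Row-reduce:
R1 ← R1 / (-5).
R2 ← R2 − 2·R1.
R3 ← R3 − 4·R1.
R2 ← R2 / (33/5).
R1 ← R1 + 13/10·R2.
R3 ← R3 − 11/5·R2.
Rank is 2 with 3 unknowns, leaving w free.

infinitely many solutions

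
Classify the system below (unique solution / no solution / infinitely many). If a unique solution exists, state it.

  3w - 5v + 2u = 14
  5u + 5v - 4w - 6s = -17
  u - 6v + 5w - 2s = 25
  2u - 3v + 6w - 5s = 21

u = -2, v = -3, w = 1, s = -2

Row-reduce the augmented matrix:
R1 ← R1 / (2).
R2 ← R2 − 5·R1.
R3 ← R3 − 1·R1.
R4 ← R4 − 2·R1.
R2 ← R2 / (35/2).
R1 ← R1 + 5/2·R2.
R3 ← R3 + 7/2·R2.
R4 ← R4 − 2·R2.
R3 ← R3 / (6/5).
R1 ← R1 + 1/7·R3.
R2 ← R2 + 23/35·R3.
R4 ← R4 − 151/35·R3.
R4 ← R4 / (151/21).
R1 ← R1 + 26/21·R4.
R2 ← R2 + 44/21·R4.
R3 ← R3 + 8/3·R4.
Reading off the reduced rows gives u = -2, v = -3, w = 1, s = -2.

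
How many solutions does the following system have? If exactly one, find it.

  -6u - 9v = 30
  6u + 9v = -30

infinitely many solutions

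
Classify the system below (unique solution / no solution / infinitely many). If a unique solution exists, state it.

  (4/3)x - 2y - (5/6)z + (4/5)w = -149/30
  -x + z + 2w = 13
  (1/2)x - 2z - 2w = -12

Row-reduce:
R1 ← R1 / (4/3).
R2 ← R2 + 1·R1.
R3 ← R3 − 1/2·R1.
R2 ← R2 / (-3/2).
R1 ← R1 + 3/2·R2.
R3 ← R3 − 3/4·R2.
R3 ← R3 / (-3/2).
R1 ← R1 + 1·R3.
R2 ← R2 + 1/4·R3.
Rank is 3 with 4 unknowns, leaving w free.

infinitely many solutions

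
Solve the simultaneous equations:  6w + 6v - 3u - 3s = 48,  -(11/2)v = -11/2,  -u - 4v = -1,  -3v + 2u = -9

Row-reduce:
R1 ← R1 / (-3).
R3 ← R3 + 1·R1.
R4 ← R4 − 2·R1.
R2 ← R2 / (-11/2).
R1 ← R1 + 2·R2.
R3 ← R3 + 6·R2.
R4 ← R4 − 1·R2.
R3 ← R3 / (-2).
R1 ← R1 + 2·R3.
R4 ← R4 − 4·R3.
Rank is 3 with 4 unknowns, leaving s free.

infinitely many solutions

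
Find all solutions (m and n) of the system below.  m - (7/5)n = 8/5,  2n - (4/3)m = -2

m = 3, n = 1

From equation 1: m = 8/5 + 7/5·n.
Substitute into equation 2 and solve: n = 1.
Then m = 3.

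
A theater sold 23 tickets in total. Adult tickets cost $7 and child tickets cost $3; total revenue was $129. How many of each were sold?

Let a = adult tickets, c = child tickets.
  a + c = 23
  7a + 3c = 129
From equation 1: a = 23 − c.
Substitute into equation 2 and solve: c = 8.
Then a = 15.

adult tickets: 15, child tickets: 8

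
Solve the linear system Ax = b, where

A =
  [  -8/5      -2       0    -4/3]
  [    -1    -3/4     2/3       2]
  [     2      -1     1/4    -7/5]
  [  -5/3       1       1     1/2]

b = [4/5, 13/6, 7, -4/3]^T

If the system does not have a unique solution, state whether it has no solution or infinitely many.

x_1 = 2, x_2 = -2, x_3 = 4, x_4 = 0

Row-reduce the augmented matrix:
R1 ← R1 / (-8/5).
R2 ← R2 + 1·R1.
R3 ← R3 − 2·R1.
R4 ← R4 + 5/3·R1.
R2 ← R2 / (1/2).
R1 ← R1 − 5/4·R2.
R3 ← R3 + 7/2·R2.
R4 ← R4 − 37/12·R2.
R3 ← R3 / (59/12).
R1 ← R1 + 5/3·R3.
R2 ← R2 − 4/3·R3.
R4 ← R4 + 28/9·R3.
R4 ← R4 / (-52823/10620).
R1 ← R1 + 401/708·R4.
R2 ← R2 − 991/885·R4.
R3 ← R3 − 1006/295·R4.
Reading off the reduced rows gives x_1 = 2, x_2 = -2, x_3 = 4, x_4 = 0.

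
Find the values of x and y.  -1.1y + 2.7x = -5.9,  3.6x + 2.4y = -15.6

Row-reduce the augmented matrix:
R1 ← R1 / (27/10).
R2 ← R2 − 18/5·R1.
R2 ← R2 / (58/15).
R1 ← R1 + 11/27·R2.
Reading off the reduced rows gives x = -3, y = -2.

x = -3, y = -2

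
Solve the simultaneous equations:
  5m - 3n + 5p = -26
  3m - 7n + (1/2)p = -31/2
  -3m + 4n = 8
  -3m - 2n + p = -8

Row-reduce:
R1 ← R1 / (5).
R2 ← R2 − 3·R1.
R3 ← R3 + 3·R1.
R4 ← R4 + 3·R1.
R2 ← R2 / (-26/5).
R1 ← R1 + 3/5·R2.
R3 ← R3 − 11/5·R2.
R4 ← R4 + 19/5·R2.
R3 ← R3 / (101/52).
R1 ← R1 − 67/52·R3.
R2 ← R2 − 25/52·R3.
R4 ← R4 − 303/52·R3.
Row 4 reduces to 0 = -1, a contradiction. The system is inconsistent.

no solution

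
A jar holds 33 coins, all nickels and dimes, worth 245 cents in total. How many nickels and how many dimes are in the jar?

nickels: 17, dimes: 16

Let n = nickels, d = dimes.
  d + n = 33
  5n + 10d = 245
Row-reduce the augmented matrix:
R2 ← R2 − 5·R1.
R2 ← R2 / (5).
R1 ← R1 − 1·R2.
Reading off the reduced rows gives n = 17, d = 16.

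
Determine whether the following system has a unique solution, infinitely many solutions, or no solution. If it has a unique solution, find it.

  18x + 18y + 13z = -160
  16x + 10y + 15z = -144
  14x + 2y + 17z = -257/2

no solution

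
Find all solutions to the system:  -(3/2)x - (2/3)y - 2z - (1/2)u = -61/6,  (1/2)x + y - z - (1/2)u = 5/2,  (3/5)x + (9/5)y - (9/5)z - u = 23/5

infinitely many solutions

Row-reduce:
R1 ← R1 / (-3/2).
R2 ← R2 − 1/2·R1.
R3 ← R3 − 3/5·R1.
R2 ← R2 / (7/9).
R1 ← R1 − 4/9·R2.
R3 ← R3 − 23/15·R2.
R3 ← R3 / (24/35).
R1 ← R1 − 16/7·R3.
R2 ← R2 + 15/7·R3.
Rank is 3 with 4 unknowns, leaving u free.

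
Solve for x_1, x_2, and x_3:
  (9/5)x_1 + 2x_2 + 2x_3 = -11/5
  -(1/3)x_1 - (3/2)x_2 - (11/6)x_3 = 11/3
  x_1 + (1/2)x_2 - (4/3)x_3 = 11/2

Row-reduce the augmented matrix:
R1 ← R1 / (9/5).
R2 ← R2 + 1/3·R1.
R3 ← R3 − 1·R1.
R2 ← R2 / (-61/54).
R1 ← R1 − 10/9·R2.
R3 ← R3 + 11/18·R2.
R3 ← R3 / (-605/366).
R1 ← R1 + 20/61·R3.
R2 ← R2 − 79/61·R3.
Reading off the reduced rows gives x_1 = 1, x_2 = 1, x_3 = -3.

x_1 = 1, x_2 = 1, x_3 = -3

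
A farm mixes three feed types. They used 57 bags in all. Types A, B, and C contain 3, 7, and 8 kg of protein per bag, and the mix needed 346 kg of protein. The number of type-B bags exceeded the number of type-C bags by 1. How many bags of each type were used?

type-A bags: 18, type-B bags: 20, type-C bags: 19

Let a = type-A bags, b = type-B bags, c = type-C bags.
  c + a + b = 57
  8c + 3a + 7b = 346
  b - c = 1
Row-reduce the augmented matrix:
R2 ← R2 − 3·R1.
R2 ← R2 / (4).
R1 ← R1 − 1·R2.
R3 ← R3 − 1·R2.
R3 ← R3 / (-9/4).
R1 ← R1 + 1/4·R3.
R2 ← R2 − 5/4·R3.
Reading off the reduced rows gives a = 18, b = 20, c = 19.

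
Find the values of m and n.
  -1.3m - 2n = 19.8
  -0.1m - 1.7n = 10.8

m = -6, n = -6

Row-reduce the augmented matrix:
R1 ← R1 / (-13/10).
R2 ← R2 + 1/10·R1.
R2 ← R2 / (-201/130).
R1 ← R1 − 20/13·R2.
Reading off the reduced rows gives m = -6, n = -6.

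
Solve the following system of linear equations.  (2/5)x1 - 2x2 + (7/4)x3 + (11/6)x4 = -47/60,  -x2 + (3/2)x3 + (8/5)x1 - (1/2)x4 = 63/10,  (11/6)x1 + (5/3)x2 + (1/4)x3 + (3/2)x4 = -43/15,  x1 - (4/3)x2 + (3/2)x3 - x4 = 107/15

x1 = 3/2, x2 = -1, x3 = 1, x4 = -14/5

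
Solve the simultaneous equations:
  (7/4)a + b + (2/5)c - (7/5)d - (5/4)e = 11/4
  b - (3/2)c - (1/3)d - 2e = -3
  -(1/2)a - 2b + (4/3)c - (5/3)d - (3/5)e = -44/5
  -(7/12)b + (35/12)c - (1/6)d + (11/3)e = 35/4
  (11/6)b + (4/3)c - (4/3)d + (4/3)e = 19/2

Row-reduce:
R1 ← R1 / (7/4).
R3 ← R3 + 1/2·R1.
R1 ← R1 − 4/7·R2.
R3 ← R3 + 12/7·R2.
R4 ← R4 + 7/12·R2.
R5 ← R5 − 11/6·R2.
R3 ← R3 / (-118/105).
R1 ← R1 − 38/35·R3.
R2 ← R2 + 3/2·R3.
R4 ← R4 − 49/24·R3.
R5 ← R5 − 49/12·R3.
R4 ← R4 / (-43787/8496).
R1 ← R1 + 559/177·R4.
R2 ← R2 − 2257/708·R4.
R3 ← R3 − 277/118·R4.
R5 ← R5 + 43787/4248·R4.
Row 5 reduces to 0 = 1, a contradiction. The system is inconsistent.

no solution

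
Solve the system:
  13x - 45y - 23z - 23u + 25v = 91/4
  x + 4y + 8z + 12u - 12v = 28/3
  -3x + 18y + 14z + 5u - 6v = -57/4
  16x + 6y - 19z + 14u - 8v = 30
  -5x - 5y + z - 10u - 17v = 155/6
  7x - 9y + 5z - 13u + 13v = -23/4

Row-reduce the augmented matrix:
R1 ← R1 / (13).
R2 ← R2 − 1·R1.
R3 ← R3 + 3·R1.
R4 ← R4 − 16·R1.
R5 ← R5 + 5·R1.
R6 ← R6 − 7·R1.
R2 ← R2 / (97/13).
R1 ← R1 + 45/13·R2.
R3 ← R3 − 99/13·R2.
R4 ← R4 − 798/13·R2.
R5 ← R5 + 290/13·R2.
R6 ← R6 − 198/13·R2.
R3 ← R3 / (-124/97).
R1 ← R1 − 268/97·R3.
R2 ← R2 − 127/97·R3.
R4 ← R4 + 6893/97·R3.
R5 ← R5 − 2072/97·R3.
R6 ← R6 + 248/97·R3.
R4 ← R4 / (90189/124).
R1 ← R1 + 819/31·R4.
R2 ← R2 + 1595/124·R4.
R3 ← R3 − 1393/124·R4.
R5 ← R5 + 6747/31·R4.
R5 ← R5 / (-253350/10021).
R1 ← R1 − 2032/10021·R5.
R2 ← R2 − 133/2733·R5.
R3 ← R3 + 3106/30063·R5.
R4 ← R4 + 28988/30063·R5.
R6 reduces to 0 = 0, so the extra equation is consistent.
Reading off the reduced rows gives x = 1, y = -2/3, z = -1/2, u = -1/4, v = -3/2.

x = 1, y = -2/3, z = -1/2, u = -1/4, v = -3/2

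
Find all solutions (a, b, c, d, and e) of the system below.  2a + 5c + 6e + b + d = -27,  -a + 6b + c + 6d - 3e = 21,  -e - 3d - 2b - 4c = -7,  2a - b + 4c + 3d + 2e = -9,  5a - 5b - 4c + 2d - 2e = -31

Row-reduce the augmented matrix:
R1 ← R1 / (2).
R2 ← R2 + 1·R1.
R4 ← R4 − 2·R1.
R5 ← R5 − 5·R1.
R2 ← R2 / (13/2).
R1 ← R1 − 1/2·R2.
R3 ← R3 + 2·R2.
R4 ← R4 + 2·R2.
R5 ← R5 + 15/2·R2.
R3 ← R3 / (-38/13).
R1 ← R1 − 29/13·R3.
R2 ← R2 − 7/13·R3.
R4 ← R4 − 1/13·R3.
R5 ← R5 + 162/13·R3.
R4 ← R4 / (151/38).
R1 ← R1 + 29/38·R4.
R2 ← R2 − 31/38·R4.
R3 ← R3 − 13/38·R4.
R5 ← R5 − 214/19·R4.
R5 ← R5 / (-200/151).
R1 ← R1 − 221/151·R5.
R2 ← R2 − 97/151·R5.
R3 ← R3 − 104/151·R5.
R4 ← R4 + 153/151·R5.
Reading off the reduced rows gives a = -5, b = 0, c = 4, d = -1, e = -6.

a = -5, b = 0, c = 4, d = -1, e = -6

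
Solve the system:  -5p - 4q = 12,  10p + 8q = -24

Row-reduce:
R1 ← R1 / (-5).
R2 ← R2 − 10·R1.
Rank is 1 with 2 unknowns, leaving q free.

infinitely many solutions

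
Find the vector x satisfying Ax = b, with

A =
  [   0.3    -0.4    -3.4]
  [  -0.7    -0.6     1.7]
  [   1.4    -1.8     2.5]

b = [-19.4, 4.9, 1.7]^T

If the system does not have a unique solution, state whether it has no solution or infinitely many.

x_1 = 0, x_2 = 6, x_3 = 5

Row-reduce the augmented matrix:
R1 ← R1 / (3/10).
R2 ← R2 + 7/10·R1.
R3 ← R3 − 7/5·R1.
R2 ← R2 / (-23/15).
R1 ← R1 + 4/3·R2.
R3 ← R3 − 1/15·R2.
R3 ← R3 / (2081/115).
R1 ← R1 + 136/23·R3.
R2 ← R2 − 187/46·R3.
Reading off the reduced rows gives x_1 = 0, x_2 = 6, x_3 = 5.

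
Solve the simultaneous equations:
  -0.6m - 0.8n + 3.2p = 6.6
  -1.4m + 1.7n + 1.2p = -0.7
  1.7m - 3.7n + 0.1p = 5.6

Row-reduce the augmented matrix:
R1 ← R1 / (-3/5).
R2 ← R2 + 7/5·R1.
R3 ← R3 − 17/10·R1.
R2 ← R2 / (107/30).
R1 ← R1 − 4/3·R2.
R3 ← R3 + 179/30·R2.
R3 ← R3 / (-1409/1070).
R1 ← R1 + 320/107·R3.
R2 ← R2 + 188/107·R3.
Reading off the reduced rows gives m = 1, n = -1, p = 2.

m = 1, n = -1, p = 2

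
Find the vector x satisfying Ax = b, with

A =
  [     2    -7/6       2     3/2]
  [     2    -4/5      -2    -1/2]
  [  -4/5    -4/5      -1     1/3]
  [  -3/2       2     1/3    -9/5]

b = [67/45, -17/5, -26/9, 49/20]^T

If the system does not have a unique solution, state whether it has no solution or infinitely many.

x_1 = 1/2, x_2 = 8/3, x_3 = 4/5, x_4 = 4/3

Row-reduce the augmented matrix:
R1 ← R1 / (2).
R2 ← R2 − 2·R1.
R3 ← R3 + 4/5·R1.
R4 ← R4 + 3/2·R1.
R2 ← R2 / (11/30).
R1 ← R1 + 7/12·R2.
R3 ← R3 + 19/15·R2.
R4 ← R4 − 9/8·R2.
R3 ← R3 / (-771/55).
R1 ← R1 + 59/11·R3.
R2 ← R2 + 120/11·R3.
R4 ← R4 − 931/66·R3.
R4 ← R4 / (-153173/277560).
R1 ← R1 + 1345/9252·R4.
R2 ← R2 + 620/771·R4.
R3 ← R3 − 986/2313·R4.
Reading off the reduced rows gives x_1 = 1/2, x_2 = 8/3, x_3 = 4/5, x_4 = 4/3.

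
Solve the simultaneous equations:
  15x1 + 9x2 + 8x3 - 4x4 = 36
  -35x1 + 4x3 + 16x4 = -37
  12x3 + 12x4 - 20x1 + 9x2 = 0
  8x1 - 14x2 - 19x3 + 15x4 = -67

Row-reduce:
R1 ← R1 / (15).
R2 ← R2 + 35·R1.
R3 ← R3 + 20·R1.
R4 ← R4 − 8·R1.
R2 ← R2 / (21).
R1 ← R1 − 3/5·R2.
R3 ← R3 − 21·R2.
R4 ← R4 + 94/5·R2.
Swap R3 and R4.
R3 ← R3 / (-937/315).
R1 ← R1 + 4/35·R3.
R2 ← R2 − 68/63·R3.
Row 4 reduces to 0 = 1, a contradiction. The system is inconsistent.

no solution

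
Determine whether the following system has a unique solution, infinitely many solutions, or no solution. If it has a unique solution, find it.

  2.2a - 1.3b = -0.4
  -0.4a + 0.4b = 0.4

a = 1, b = 2

Row-reduce the augmented matrix:
R1 ← R1 / (11/5).
R2 ← R2 + 2/5·R1.
R2 ← R2 / (9/55).
R1 ← R1 + 13/22·R2.
Reading off the reduced rows gives a = 1, b = 2.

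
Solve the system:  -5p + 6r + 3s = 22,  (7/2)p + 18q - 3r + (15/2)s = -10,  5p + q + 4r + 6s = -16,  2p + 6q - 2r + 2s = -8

no solution

Row-reduce:
R1 ← R1 / (-5).
R2 ← R2 − 7/2·R1.
R3 ← R3 − 5·R1.
R4 ← R4 − 2·R1.
R2 ← R2 / (18).
R3 ← R3 − 1·R2.
R4 ← R4 − 6·R2.
R3 ← R3 / (149/15).
R1 ← R1 + 6/5·R3.
R2 ← R2 − 1/15·R3.
Row 4 reduces to 0 = -1, a contradiction. The system is inconsistent.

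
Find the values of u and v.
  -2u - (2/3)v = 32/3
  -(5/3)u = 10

u = -6, v = 2

Row-reduce the augmented matrix:
R1 ← R1 / (-2).
R2 ← R2 + 5/3·R1.
R2 ← R2 / (5/9).
R1 ← R1 − 1/3·R2.
Reading off the reduced rows gives u = -6, v = 2.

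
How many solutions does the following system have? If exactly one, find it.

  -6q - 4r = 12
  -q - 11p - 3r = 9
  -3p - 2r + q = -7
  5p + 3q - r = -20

no solution

Row-reduce:
Swap R1 and R2.
R1 ← R1 / (-11).
R3 ← R3 + 3·R1.
R4 ← R4 − 5·R1.
R2 ← R2 / (-6).
R1 ← R1 − 1/11·R2.
R3 ← R3 − 14/11·R2.
R4 ← R4 − 28/11·R2.
R3 ← R3 / (-67/33).
R1 ← R1 − 7/33·R3.
R2 ← R2 − 2/3·R3.
R4 ← R4 + 134/33·R3.
Row 4 reduces to 0 = 3, a contradiction. The system is inconsistent.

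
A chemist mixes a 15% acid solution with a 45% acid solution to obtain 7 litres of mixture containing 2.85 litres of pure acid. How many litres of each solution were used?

litres of solution A: 1, litres of solution B: 6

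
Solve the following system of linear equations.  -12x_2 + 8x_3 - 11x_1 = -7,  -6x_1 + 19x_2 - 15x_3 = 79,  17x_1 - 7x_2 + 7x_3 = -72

Row-reduce:
R1 ← R1 / (-11).
R2 ← R2 + 6·R1.
R3 ← R3 − 17·R1.
R2 ← R2 / (281/11).
R1 ← R1 − 12/11·R2.
R3 ← R3 + 281/11·R2.
Rank is 2 with 3 unknowns, leaving x_3 free.

infinitely many solutions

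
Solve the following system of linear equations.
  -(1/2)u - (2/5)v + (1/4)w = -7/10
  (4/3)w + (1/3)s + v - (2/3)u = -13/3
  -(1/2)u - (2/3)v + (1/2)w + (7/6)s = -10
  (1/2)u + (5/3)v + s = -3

Row-reduce the augmented matrix:
R1 ← R1 / (-1/2).
R2 ← R2 + 2/3·R1.
R3 ← R3 + 1/2·R1.
R4 ← R4 − 1/2·R1.
R2 ← R2 / (23/15).
R1 ← R1 − 4/5·R2.
R3 ← R3 + 4/15·R2.
R4 ← R4 − 19/15·R2.
R3 ← R3 / (39/92).
R1 ← R1 + 47/46·R3.
R2 ← R2 − 15/23·R3.
R4 ← R4 + 53/92·R3.
R4 ← R4 / (43/18).
R1 ← R1 − 25/9·R4.
R2 ← R2 + 5/3·R4.
R3 ← R3 − 26/9·R4.
Reading off the reduced rows gives u = -4, v = 3, w = -6, s = -6.

u = -4, v = 3, w = -6, s = -6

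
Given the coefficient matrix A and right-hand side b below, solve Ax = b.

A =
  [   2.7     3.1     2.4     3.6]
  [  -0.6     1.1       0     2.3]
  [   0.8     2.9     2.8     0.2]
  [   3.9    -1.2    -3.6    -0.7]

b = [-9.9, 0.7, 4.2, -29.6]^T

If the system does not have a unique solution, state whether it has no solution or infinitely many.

Row-reduce the augmented matrix:
R1 ← R1 / (27/10).
R2 ← R2 + 3/5·R1.
R3 ← R3 − 4/5·R1.
R4 ← R4 − 39/10·R1.
R2 ← R2 / (161/90).
R1 ← R1 − 31/27·R2.
R3 ← R3 − 107/54·R2.
R4 ← R4 + 511/90·R2.
R3 ← R3 / (1206/805).
R1 ← R1 − 88/161·R3.
R2 ← R2 − 48/161·R3.
R4 ← R4 + 618/115·R3.
R4 ← R4 / (-13853/1206).
R1 ← R1 − 1651/1809·R4.
R2 ← R2 − 1561/603·R4.
R3 ← R3 + 20771/7236·R4.
Reading off the reduced rows gives x_1 = -5, x_2 = 0, x_3 = 3, x_4 = -1.

x_1 = -5, x_2 = 0, x_3 = 3, x_4 = -1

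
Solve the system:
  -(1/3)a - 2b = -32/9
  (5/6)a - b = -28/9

a = -4/3, b = 2

From equation 2: b = 28/9 + 5/6·a.
Substitute into equation 1 and solve: a = -4/3.
Then b = 2.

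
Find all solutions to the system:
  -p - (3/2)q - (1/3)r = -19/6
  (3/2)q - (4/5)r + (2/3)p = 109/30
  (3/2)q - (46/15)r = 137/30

Row-reduce:
R1 ← R1 / (-1).
R2 ← R2 − 2/3·R1.
R2 ← R2 / (1/2).
R1 ← R1 − 3/2·R2.
R3 ← R3 − 3/2·R2.
Rank is 2 with 3 unknowns, leaving r free.

infinitely many solutions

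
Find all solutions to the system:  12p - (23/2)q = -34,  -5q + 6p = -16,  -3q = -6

no solution

Row-reduce:
R1 ← R1 / (12).
R2 ← R2 − 6·R1.
R2 ← R2 / (3/4).
R1 ← R1 + 23/24·R2.
R3 ← R3 + 3·R2.
Row 3 reduces to 0 = -2, a contradiction. The system is inconsistent.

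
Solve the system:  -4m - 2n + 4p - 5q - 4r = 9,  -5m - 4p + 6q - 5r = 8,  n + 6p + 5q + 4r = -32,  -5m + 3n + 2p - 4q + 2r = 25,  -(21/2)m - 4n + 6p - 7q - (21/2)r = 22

infinitely many solutions

Row-reduce:
R1 ← R1 / (-4).
R2 ← R2 + 5·R1.
R4 ← R4 + 5·R1.
R5 ← R5 + 21/2·R1.
R2 ← R2 / (5/2).
R1 ← R1 − 1/2·R2.
R3 ← R3 − 1·R2.
R4 ← R4 − 11/2·R2.
R5 ← R5 − 5/4·R2.
R3 ← R3 / (48/5).
R1 ← R1 − 4/5·R3.
R2 ← R2 + 18/5·R3.
R4 ← R4 − 84/5·R3.
R4 ← R4 / (-199/8).
R1 ← R1 + 29/24·R4.
R2 ← R2 − 79/16·R4.
R3 ← R3 − 1/96·R4.
Rank is 4 with 5 unknowns, leaving r free.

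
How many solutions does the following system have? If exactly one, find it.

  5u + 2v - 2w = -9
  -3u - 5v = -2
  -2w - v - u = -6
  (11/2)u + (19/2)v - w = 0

Row-reduce:
R1 ← R1 / (5).
R2 ← R2 + 3·R1.
R3 ← R3 + 1·R1.
R4 ← R4 − 11/2·R1.
R2 ← R2 / (-19/5).
R1 ← R1 − 2/5·R2.
R3 ← R3 + 3/5·R2.
R4 ← R4 − 73/10·R2.
R3 ← R3 / (-42/19).
R1 ← R1 + 10/19·R3.
R2 ← R2 − 6/19·R3.
R4 ← R4 + 21/19·R3.
Row 4 reduces to 0 = -1, a contradiction. The system is inconsistent.

no solution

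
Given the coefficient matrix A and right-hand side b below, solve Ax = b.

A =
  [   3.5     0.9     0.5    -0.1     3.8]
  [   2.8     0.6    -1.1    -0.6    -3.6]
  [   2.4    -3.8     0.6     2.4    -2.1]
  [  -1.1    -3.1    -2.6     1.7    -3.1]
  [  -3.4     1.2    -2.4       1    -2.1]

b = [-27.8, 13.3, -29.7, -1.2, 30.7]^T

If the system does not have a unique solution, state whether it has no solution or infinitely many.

x_1 = -4, x_2 = 6, x_3 = -1, x_4 = -3, x_5 = -5

Row-reduce the augmented matrix:
R1 ← R1 / (7/2).
R2 ← R2 − 14/5·R1.
R3 ← R3 − 12/5·R1.
R4 ← R4 + 11/10·R1.
R5 ← R5 + 17/5·R1.
R2 ← R2 / (-3/25).
R1 ← R1 − 9/35·R2.
R3 ← R3 + 773/175·R2.
R4 ← R4 + 493/175·R2.
R5 ← R5 − 363/175·R2.
R3 ← R3 / (3883/70).
R1 ← R1 + 43/14·R3.
R2 ← R2 − 25/2·R3.
R4 ← R4 − 1147/35·R3.
R5 ← R5 + 1949/70·R3.
R4 ← R4 / (4309/3883).
R1 ← R1 − 625/11649·R4.
R2 ← R2 + 2082/3883·R4.
R3 ← R3 − 4538/11649·R4.
R5 ← R5 − 160802/58245·R4.
R5 ← R5 / (-2544361/107725).
R1 ← R1 + 2016/4309·R5.
R2 ← R2 − 314091/43090·R5.
R3 ← R3 + 384/21545·R5.
R4 ← R4 − 479959/43090·R5.
Reading off the reduced rows gives x_1 = -4, x_2 = 6, x_3 = -1, x_4 = -3, x_5 = -5.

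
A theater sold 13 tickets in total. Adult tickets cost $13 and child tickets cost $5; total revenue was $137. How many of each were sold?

adult tickets: 9, child tickets: 4

Let a = adult tickets, c = child tickets.
  a + c = 13
  13a + 5c = 137
From equation 1: a = 13 − c.
Substitute into equation 2 and solve: c = 4.
Then a = 9.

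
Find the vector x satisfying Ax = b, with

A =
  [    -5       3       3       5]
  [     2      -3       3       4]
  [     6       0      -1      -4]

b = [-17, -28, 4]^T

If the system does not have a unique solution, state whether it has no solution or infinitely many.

infinitely many solutions

Row-reduce:
R1 ← R1 / (-5).
R2 ← R2 − 2·R1.
R3 ← R3 − 6·R1.
R2 ← R2 / (-9/5).
R1 ← R1 + 3/5·R2.
R3 ← R3 − 18/5·R2.
R3 ← R3 / (11).
R1 ← R1 + 2·R3.
R2 ← R2 + 7/3·R3.
Rank is 3 with 4 unknowns, leaving x_4 free.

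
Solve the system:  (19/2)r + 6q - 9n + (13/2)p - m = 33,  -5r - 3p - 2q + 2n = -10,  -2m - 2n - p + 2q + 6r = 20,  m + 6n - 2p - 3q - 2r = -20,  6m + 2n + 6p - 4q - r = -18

Row-reduce:
R1 ← R1 / (-1).
R3 ← R3 + 2·R1.
R4 ← R4 − 1·R1.
R5 ← R5 − 6·R1.
R2 ← R2 / (2).
R1 ← R1 − 9·R2.
R3 ← R3 − 16·R2.
R4 ← R4 + 3·R2.
R5 ← R5 + 52·R2.
R3 ← R3 / (10).
R1 ← R1 − 7·R3.
R2 ← R2 + 3/2·R3.
R5 ← R5 + 33·R3.
Swap R4 and R5.
R4 ← R4 / (-1/5).
R1 ← R1 + 6/5·R4.
R2 ← R2 + 1/10·R4.
R3 ← R3 − 3/5·R4.
Row 5 reduces to 0 = -2, a contradiction. The system is inconsistent.

no solution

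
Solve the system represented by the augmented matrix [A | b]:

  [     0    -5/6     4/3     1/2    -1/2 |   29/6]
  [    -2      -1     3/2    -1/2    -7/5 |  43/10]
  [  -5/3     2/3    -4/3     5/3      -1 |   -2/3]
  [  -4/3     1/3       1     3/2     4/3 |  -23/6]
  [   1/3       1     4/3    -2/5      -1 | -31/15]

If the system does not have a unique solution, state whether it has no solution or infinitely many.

x_1 = 1, x_2 = -4, x_3 = 0, x_4 = 1, x_5 = -2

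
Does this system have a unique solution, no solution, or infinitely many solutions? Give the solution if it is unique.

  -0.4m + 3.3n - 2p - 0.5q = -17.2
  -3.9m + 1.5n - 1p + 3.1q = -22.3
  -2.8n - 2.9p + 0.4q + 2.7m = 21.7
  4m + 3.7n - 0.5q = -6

Row-reduce the augmented matrix:
R1 ← R1 / (-2/5).
R2 ← R2 + 39/10·R1.
R3 ← R3 − 27/10·R1.
R4 ← R4 − 4·R1.
R2 ← R2 / (-1227/40).
R1 ← R1 + 33/4·R2.
R3 ← R3 − 779/40·R2.
R4 ← R4 − 367/10·R2.
R3 ← R3 / (-57113/12270).
R1 ← R1 − 10/409·R3.
R2 ← R2 + 740/1227·R3.
R4 ← R4 − 2618/1227·R3.
R4 ← R4 / (203918/40795).
R1 ← R1 + 50482/57113·R4.
R2 ← R2 + 30301/57113·R4.
R3 ← R3 + 25622/57113·R4.
Reading off the reduced rows gives m = 3, n = -5, p = 0, q = -1.

m = 3, n = -5, p = 0, q = -1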